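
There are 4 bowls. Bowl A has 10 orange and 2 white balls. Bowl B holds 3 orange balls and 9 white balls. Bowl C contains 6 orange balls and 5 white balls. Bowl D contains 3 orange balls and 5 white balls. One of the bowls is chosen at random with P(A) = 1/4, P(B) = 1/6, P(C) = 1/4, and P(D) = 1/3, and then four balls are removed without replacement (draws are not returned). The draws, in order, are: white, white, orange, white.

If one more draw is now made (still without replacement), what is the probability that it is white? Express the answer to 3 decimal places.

Under each hypothesis, the probability of the observed sequence is: P(data | bowl A) = (2/12)(1/11)(10/10)(0/9) = 0; P(data | bowl B) = (9/12)(8/11)(3/10)(7/9) = 0.12727; P(data | bowl C) = (5/11)(4/10)(6/9)(3/8) = 0.045455; P(data | bowl D) = (5/8)(4/7)(3/6)(3/5) = 0.10714.
Weighting by the prior gives 1/4 · 0 = 0, 1/6 · 0.12727 = 0.021212, 1/4 · 0.045455 = 0.011364, 1/3 · 0.10714 = 0.035714; these sum to 0.06829.
Dividing through by the total gives posterior P(bowl A | data) = 0, P(bowl B | data) = 0.31062, P(bowl C | data) = 0.1664, P(bowl D | data) = 0.52298.
Averaging over the posterior, P(white next | data) = (3/4)(0.31062) + (2/7)(0.1664) + (1/2)(0.52298) = 0.542.

0.542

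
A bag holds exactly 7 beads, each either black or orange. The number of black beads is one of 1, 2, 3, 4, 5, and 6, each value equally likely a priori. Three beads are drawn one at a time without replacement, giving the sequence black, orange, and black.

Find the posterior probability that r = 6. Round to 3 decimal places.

Compute the likelihood of the observed sequence for each case: P(data | r = 1) = (1/7)(6/6)(0/5) = 0; P(data | r = 2) = (2/7)(5/6)(1/5) = 1/21; P(data | r = 3) = (3/7)(4/6)(2/5) = 4/35; P(data | r = 4) = (4/7)(3/6)(3/5) = 6/35; P(data | r = 5) = (5/7)(2/6)(4/5) = 4/21; P(data | r = 6) = (6/7)(1/6)(5/5) = 1/7.
Weighting by the prior gives 1/6 · 0 = 0, 1/6 · 1/21 = 1/126, 1/6 · 4/35 = 2/105, 1/6 · 6/35 = 1/35, 1/6 · 4/21 = 2/63, 1/6 · 1/7 = 1/42; summing to 1/9.
By Bayes' rule, P(r = 6 | data) = (1/42) / (1/9) = 3/14.

0.214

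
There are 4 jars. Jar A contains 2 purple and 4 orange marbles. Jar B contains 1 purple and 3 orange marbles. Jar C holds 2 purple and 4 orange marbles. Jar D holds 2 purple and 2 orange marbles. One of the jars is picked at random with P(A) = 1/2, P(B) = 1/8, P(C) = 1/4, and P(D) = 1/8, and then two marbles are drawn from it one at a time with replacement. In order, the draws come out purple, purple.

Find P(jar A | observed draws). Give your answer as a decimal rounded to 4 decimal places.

The likelihood of the observed sequence under each hypothesis: P(data | jar A) = (2/6)(2/6) = 1/9; P(data | jar B) = (1/4)(1/4) = 1/16; P(data | jar C) = (2/6)(2/6) = 1/9; P(data | jar D) = (2/4)(2/4) = 1/4.
Weighting by the prior gives 1/2 · 1/9 = 1/18, 1/8 · 1/16 = 1/128, 1/4 · 1/9 = 1/36, 1/8 · 1/4 = 1/32; these sum to 47/384.
By Bayes' rule, P(jar A | data) = (1/18) / (47/384) = 64/141.

0.4539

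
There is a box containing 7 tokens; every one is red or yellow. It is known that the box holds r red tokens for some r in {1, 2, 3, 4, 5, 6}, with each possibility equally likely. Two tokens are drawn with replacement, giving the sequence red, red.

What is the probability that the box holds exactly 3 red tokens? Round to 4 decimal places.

0.0989

For each hypothesis, P(data | H) works out to: P(data | r = 1) = (1/7)(1/7) = 1/49; P(data | r = 2) = (2/7)(2/7) = 4/49; P(data | r = 3) = (3/7)(3/7) = 9/49; P(data | r = 4) = (4/7)(4/7) = 16/49; P(data | r = 5) = (5/7)(5/7) = 25/49; P(data | r = 6) = (6/7)(6/7) = 36/49.
The prior-weighted likelihoods are 1/6 · 1/49 = 1/294, 1/6 · 4/49 = 2/147, 1/6 · 9/49 = 3/98, 1/6 · 16/49 = 8/147, 1/6 · 25/49 = 25/294, 1/6 · 36/49 = 6/49; summing to 13/42.
By Bayes' rule, P(r = 3 | data) = (3/98) / (13/42) = 9/91.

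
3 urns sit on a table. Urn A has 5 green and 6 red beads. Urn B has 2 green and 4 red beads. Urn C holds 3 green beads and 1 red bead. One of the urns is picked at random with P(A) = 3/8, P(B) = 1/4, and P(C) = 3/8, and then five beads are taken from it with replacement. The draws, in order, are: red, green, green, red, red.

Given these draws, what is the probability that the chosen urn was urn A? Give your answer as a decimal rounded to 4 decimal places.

The likelihood of the observed sequence under each hypothesis: P(data | urn A) = (6/11)(5/11)(5/11)(6/11)(6/11) = 0.03353; P(data | urn B) = (4/6)(2/6)(2/6)(4/6)(4/6) = 0.032922; P(data | urn C) = (1/4)(3/4)(3/4)(1/4)(1/4) = 0.0087891.
Weighting by the prior gives 3/8 · 0.03353 = 0.012574, 1/4 · 0.032922 = 0.0082305, 3/8 · 0.0087891 = 0.0032959; with total 0.0241.
By Bayes' rule, P(urn A | data) = (0.012574) / (0.0241) = 0.52173.

0.5217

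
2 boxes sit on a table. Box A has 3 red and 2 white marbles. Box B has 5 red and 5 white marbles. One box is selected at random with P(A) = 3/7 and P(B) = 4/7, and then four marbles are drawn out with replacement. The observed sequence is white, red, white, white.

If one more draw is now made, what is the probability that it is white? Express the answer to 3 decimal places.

0.468

For each hypothesis, P(data | H) works out to: P(data | box A) = (2/5)(3/5)(2/5)(2/5) = 0.0384; P(data | box B) = (5/10)(5/10)(5/10)(5/10) = 0.0625.
The prior-weighted likelihoods are 3/7 · 0.0384 = 0.016457, 4/7 · 0.0625 = 0.035714; these sum to 0.052171.
Normalising, the posterior is P(box A | data) = 0.31544, P(box B | data) = 0.68456.
The predictive probability is P(white next | data) = (2/5)(0.31544) + (1/2)(0.68456) = 0.46846.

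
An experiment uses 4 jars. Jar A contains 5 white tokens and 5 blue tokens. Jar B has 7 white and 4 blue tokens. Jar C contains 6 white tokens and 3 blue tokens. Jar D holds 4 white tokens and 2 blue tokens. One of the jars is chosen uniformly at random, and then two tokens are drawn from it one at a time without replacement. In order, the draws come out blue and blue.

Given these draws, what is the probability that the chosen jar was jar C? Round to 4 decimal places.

Compute the likelihood of the observed sequence for each case: P(data | jar A) = (5/10)(4/9) = 0.22222; P(data | jar B) = (4/11)(3/10) = 0.10909; P(data | jar C) = (3/9)(2/8) = 0.083333; P(data | jar D) = (2/6)(1/5) = 0.066667.
Multiplying each by its prior: 1/4 · 0.22222 = 0.055556, 1/4 · 0.10909 = 0.027273, 1/4 · 0.083333 = 0.020833, 1/4 · 0.066667 = 0.016667; with total 0.12033.
Hence P(jar C | data) = (0.020833) / (0.12033) = 0.17314.

0.1731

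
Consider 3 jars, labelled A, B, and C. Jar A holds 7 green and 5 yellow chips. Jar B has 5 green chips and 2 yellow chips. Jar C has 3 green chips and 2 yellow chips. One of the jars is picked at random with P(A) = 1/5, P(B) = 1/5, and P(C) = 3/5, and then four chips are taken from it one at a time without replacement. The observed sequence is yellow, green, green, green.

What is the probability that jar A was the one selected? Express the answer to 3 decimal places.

The likelihood of the observed sequence under each hypothesis: P(data | jar A) = (5/12)(7/11)(6/10)(5/9) = 0.088384; P(data | jar B) = (2/7)(5/6)(4/5)(3/4) = 0.14286; P(data | jar C) = (2/5)(3/4)(2/3)(1/2) = 0.1.
Multiplying each by its prior: 1/5 · 0.088384 = 0.017677, 1/5 · 0.14286 = 0.028571, 3/5 · 0.1 = 0.06; summing to 0.10625.
Therefore the posterior P(jar A | data) = (0.017677) / (0.10625) = 0.16637.

0.166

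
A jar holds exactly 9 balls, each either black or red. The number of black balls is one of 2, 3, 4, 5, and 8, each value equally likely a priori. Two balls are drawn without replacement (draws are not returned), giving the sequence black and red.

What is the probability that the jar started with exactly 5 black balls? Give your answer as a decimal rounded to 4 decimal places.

0.2500

Under each hypothesis, the probability of the observed sequence is: P(data | r = 2) = (2/9)(7/8) = 7/36; P(data | r = 3) = (3/9)(6/8) = 1/4; P(data | r = 4) = (4/9)(5/8) = 5/18; P(data | r = 5) = (5/9)(4/8) = 5/18; P(data | r = 8) = (8/9)(1/8) = 1/9.
Weighting by the prior gives 1/5 · 7/36 = 7/180, 1/5 · 1/4 = 1/20, 1/5 · 5/18 = 1/18, 1/5 · 5/18 = 1/18, 1/5 · 1/9 = 1/45; summing to 2/9.
Therefore the posterior P(r = 5 | data) = (1/18) / (2/9) = 1/4.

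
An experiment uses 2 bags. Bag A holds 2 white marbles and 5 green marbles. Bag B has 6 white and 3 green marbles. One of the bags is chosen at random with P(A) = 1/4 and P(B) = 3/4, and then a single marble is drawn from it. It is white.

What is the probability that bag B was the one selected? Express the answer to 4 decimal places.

0.8750

Under each hypothesis, the probability of this draw is: P(data | bag A) = (2/7) = 2/7; P(data | bag B) = (6/9) = 2/3.
Multiplying each by its prior: 1/4 · 2/7 = 1/14, 3/4 · 2/3 = 1/2; with total 4/7.
So P(bag B | data) = (1/2) / (4/7) = 7/8.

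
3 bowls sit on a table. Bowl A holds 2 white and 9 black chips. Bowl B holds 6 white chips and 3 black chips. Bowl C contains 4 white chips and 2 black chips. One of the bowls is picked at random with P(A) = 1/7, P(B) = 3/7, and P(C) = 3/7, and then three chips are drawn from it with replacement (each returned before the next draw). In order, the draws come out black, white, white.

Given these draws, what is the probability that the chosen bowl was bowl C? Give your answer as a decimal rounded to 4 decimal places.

The likelihood of the observed sequence under each hypothesis: P(data | bowl A) = (9/11)(2/11)(2/11) = 0.027047; P(data | bowl B) = (3/9)(6/9)(6/9) = 0.14815; P(data | bowl C) = (2/6)(4/6)(4/6) = 0.14815.
Multiplying each by its prior: 1/7 · 0.027047 = 0.0038639, 3/7 · 0.14815 = 0.063492, 3/7 · 0.14815 = 0.063492; these sum to 0.13085.
Therefore the posterior P(bowl C | data) = (0.063492) / (0.13085) = 0.48524.

0.4852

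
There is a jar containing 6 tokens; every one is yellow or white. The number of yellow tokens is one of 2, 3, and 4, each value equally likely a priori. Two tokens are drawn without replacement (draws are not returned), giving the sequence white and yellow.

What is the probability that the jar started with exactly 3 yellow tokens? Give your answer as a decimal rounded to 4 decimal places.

The likelihood of the observed sequence under each hypothesis: P(data | r = 2) = (4/6)(2/5) = 4/15; P(data | r = 3) = (3/6)(3/5) = 3/10; P(data | r = 4) = (2/6)(4/5) = 4/15.
Weighting by the prior gives 1/3 · 4/15 = 4/45, 1/3 · 3/10 = 1/10, 1/3 · 4/15 = 4/45; with total 5/18.
Hence P(r = 3 | data) = (1/10) / (5/18) = 9/25.

0.3600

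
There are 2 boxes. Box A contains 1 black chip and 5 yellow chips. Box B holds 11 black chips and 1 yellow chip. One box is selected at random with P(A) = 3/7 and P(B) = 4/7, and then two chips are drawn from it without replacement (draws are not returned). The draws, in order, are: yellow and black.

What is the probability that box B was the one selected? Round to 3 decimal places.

0.400

Compute the likelihood of the observed sequence for each case: P(data | box A) = (5/6)(1/5) = 1/6; P(data | box B) = (1/12)(11/11) = 1/12.
The prior-weighted likelihoods are 3/7 · 1/6 = 1/14, 4/7 · 1/12 = 1/21; summing to 5/42.
By Bayes' rule, P(box B | data) = (1/21) / (5/42) = 2/5.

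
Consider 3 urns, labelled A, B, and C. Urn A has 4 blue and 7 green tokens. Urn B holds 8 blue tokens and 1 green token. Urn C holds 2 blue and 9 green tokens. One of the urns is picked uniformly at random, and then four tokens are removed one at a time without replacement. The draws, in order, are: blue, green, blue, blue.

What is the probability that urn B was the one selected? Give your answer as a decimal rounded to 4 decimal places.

For each hypothesis, P(data | H) works out to: P(data | urn A) = (4/11)(7/10)(3/9)(2/8) = 0.021212; P(data | urn B) = (8/9)(1/8)(7/7)(6/6) = 0.11111; P(data | urn C) = (2/11)(9/10)(1/9)(0/8) = 0.
The prior-weighted likelihoods are 1/3 · 0.021212 = 0.0070707, 1/3 · 0.11111 = 0.037037, 1/3 · 0 = 0; summing to 0.044108.
So P(urn B | data) = (0.037037) / (0.044108) = 0.83969.

0.8397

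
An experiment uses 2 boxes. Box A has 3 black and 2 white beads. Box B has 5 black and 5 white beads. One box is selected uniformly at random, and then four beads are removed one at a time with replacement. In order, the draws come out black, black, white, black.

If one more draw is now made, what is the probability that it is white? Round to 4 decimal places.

0.4420

The likelihood of the observed sequence under each hypothesis: P(data | box A) = (3/5)(3/5)(2/5)(3/5) = 0.0864; P(data | box B) = (5/10)(5/10)(5/10)(5/10) = 0.0625.
The prior-weighted likelihoods are 1/2 · 0.0864 = 0.0432, 1/2 · 0.0625 = 0.03125; these sum to 0.07445.
Normalising, the posterior is P(box A | data) = 0.58026, P(box B | data) = 0.41974.
Averaging over the posterior, P(white next | data) = (2/5)(0.58026) + (1/2)(0.41974) = 0.44197.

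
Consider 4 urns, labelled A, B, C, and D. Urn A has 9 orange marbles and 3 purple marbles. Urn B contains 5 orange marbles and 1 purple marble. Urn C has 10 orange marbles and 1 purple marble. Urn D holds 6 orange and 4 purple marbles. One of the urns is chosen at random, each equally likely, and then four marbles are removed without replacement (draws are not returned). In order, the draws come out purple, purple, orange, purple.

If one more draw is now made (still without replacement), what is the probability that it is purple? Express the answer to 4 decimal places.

0.1438

For each hypothesis, P(data | H) works out to: P(data | urn A) = (3/12)(2/11)(9/10)(1/9) = 0.0045455; P(data | urn B) = (1/6)(0/5) = 0; P(data | urn C) = (1/11)(0/10) = 0; P(data | urn D) = (4/10)(3/9)(6/8)(2/7) = 0.028571.
The prior-weighted likelihoods are 1/4 · 0.0045455 = 0.0011364, 1/4 · 0 = 0, 1/4 · 0 = 0, 1/4 · 0.028571 = 0.0071429; these sum to 0.0082792.
Normalising, the posterior is P(urn A | data) = 0.13725, P(urn B | data) = 0, P(urn C | data) = 0, P(urn D | data) = 0.86275.
Averaging over the posterior, P(purple next | data) = (0)(0.13725) + (1/6)(0.86275) = 0.14379.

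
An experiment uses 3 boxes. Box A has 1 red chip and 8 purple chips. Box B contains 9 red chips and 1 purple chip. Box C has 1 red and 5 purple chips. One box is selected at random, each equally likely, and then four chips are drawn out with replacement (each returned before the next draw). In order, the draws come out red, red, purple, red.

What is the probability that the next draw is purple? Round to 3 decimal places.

For each hypothesis, P(data | H) works out to: P(data | box A) = (1/9)(1/9)(8/9)(1/9) = 0.0012193; P(data | box B) = (9/10)(9/10)(1/10)(9/10) = 0.0729; P(data | box C) = (1/6)(1/6)(5/6)(1/6) = 0.003858.
Weighting by the prior gives 1/3 · 0.0012193 = 0.00040644, 1/3 · 0.0729 = 0.0243, 1/3 · 0.003858 = 0.001286; with total 0.025992.
Normalising, the posterior is P(box A | data) = 0.015637, P(box B | data) = 0.93489, P(box C | data) = 0.049476.
The predictive probability is P(purple next | data) = (8/9)(0.015637) + (1/10)(0.93489) + (5/6)(0.049476) = 0.14862.

0.149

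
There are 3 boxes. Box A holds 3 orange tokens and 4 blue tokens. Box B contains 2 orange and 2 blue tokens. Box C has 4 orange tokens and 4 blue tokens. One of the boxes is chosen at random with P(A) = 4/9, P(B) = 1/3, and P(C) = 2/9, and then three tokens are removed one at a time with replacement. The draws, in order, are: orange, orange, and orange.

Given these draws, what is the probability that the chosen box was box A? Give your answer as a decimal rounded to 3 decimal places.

For each hypothesis, P(data | H) works out to: P(data | box A) = (3/7)(3/7)(3/7) = 0.078717; P(data | box B) = (2/4)(2/4)(2/4) = 0.125; P(data | box C) = (4/8)(4/8)(4/8) = 0.125.
Multiplying each by its prior: 4/9 · 0.078717 = 0.034985, 1/3 · 0.125 = 0.041667, 2/9 · 0.125 = 0.027778; these sum to 0.10443.
So P(box A | data) = (0.034985) / (0.10443) = 0.33501.

0.335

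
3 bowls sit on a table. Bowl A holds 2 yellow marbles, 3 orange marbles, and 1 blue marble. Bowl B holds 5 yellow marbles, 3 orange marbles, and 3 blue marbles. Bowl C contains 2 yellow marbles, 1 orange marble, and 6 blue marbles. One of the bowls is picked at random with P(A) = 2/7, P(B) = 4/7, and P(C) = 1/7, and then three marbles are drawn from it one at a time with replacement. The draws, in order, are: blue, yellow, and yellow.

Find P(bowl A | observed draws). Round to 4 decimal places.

0.1254

The likelihood of the observed sequence under each hypothesis: P(data | bowl A) = (1/6)(2/6)(2/6) = 0.018519; P(data | bowl B) = (3/11)(5/11)(5/11) = 0.056349; P(data | bowl C) = (6/9)(2/9)(2/9) = 0.032922.
Multiplying each by its prior: 2/7 · 0.018519 = 0.005291, 4/7 · 0.056349 = 0.032199, 1/7 · 0.032922 = 0.0047031; these sum to 0.042193.
Hence P(bowl A | data) = (0.005291) / (0.042193) = 0.1254.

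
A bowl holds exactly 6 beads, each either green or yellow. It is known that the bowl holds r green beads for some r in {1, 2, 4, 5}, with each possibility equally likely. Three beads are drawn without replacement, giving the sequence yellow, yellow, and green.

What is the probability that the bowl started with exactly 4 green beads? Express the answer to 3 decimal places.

0.154

Under each hypothesis, the probability of the observed sequence is: P(data | r = 1) = (5/6)(4/5)(1/4) = 1/6; P(data | r = 2) = (4/6)(3/5)(2/4) = 1/5; P(data | r = 4) = (2/6)(1/5)(4/4) = 1/15; P(data | r = 5) = (1/6)(0/5) = 0.
Weighting by the prior gives 1/4 · 1/6 = 1/24, 1/4 · 1/5 = 1/20, 1/4 · 1/15 = 1/60, 1/4 · 0 = 0; these sum to 13/120.
By Bayes' rule, P(r = 4 | data) = (1/60) / (13/120) = 2/13.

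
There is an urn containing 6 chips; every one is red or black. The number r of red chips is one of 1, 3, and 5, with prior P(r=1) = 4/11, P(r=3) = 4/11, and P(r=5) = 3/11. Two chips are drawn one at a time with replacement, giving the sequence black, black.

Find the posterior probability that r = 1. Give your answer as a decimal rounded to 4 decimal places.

0.7194

For each hypothesis, P(data | H) works out to: P(data | r = 1) = (5/6)(5/6) = 25/36; P(data | r = 3) = (3/6)(3/6) = 1/4; P(data | r = 5) = (1/6)(1/6) = 1/36.
Multiplying each by its prior: 4/11 · 25/36 = 25/99, 4/11 · 1/4 = 1/11, 3/11 · 1/36 = 1/132; summing to 139/396.
So P(r = 1 | data) = (25/99) / (139/396) = 100/139.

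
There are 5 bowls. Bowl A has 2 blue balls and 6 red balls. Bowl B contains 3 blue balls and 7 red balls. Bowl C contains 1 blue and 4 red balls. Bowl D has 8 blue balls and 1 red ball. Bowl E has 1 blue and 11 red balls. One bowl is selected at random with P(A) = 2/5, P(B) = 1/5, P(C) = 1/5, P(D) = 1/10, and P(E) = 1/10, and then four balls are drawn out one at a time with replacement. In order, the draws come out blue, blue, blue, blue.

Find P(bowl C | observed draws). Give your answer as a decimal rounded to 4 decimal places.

For each hypothesis, P(data | H) works out to: P(data | bowl A) = (2/8)(2/8)(2/8)(2/8) = 0.0039062; P(data | bowl B) = (3/10)(3/10)(3/10)(3/10) = 0.0081; P(data | bowl C) = (1/5)(1/5)(1/5)(1/5) = 0.0016; P(data | bowl D) = (8/9)(8/9)(8/9)(8/9) = 0.6243; P(data | bowl E) = (1/12)(1/12)(1/12)(1/12) = 4.8225e-05.
Multiplying each by its prior: 2/5 · 0.0039062 = 0.0015625, 1/5 · 0.0081 = 0.00162, 1/5 · 0.0016 = 0.00032, 1/10 · 0.6243 = 0.06243, 1/10 · 4.8225e-05 = 4.8225e-06; summing to 0.065937.
Therefore the posterior P(bowl C | data) = (0.00032) / (0.065937) = 0.0048531.

0.0049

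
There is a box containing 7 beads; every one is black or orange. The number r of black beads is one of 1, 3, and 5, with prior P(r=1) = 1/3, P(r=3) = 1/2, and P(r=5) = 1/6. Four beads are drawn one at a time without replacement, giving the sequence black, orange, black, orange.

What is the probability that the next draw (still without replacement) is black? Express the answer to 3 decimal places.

0.438

Compute the likelihood of the observed sequence for each case: P(data | r = 1) = (1/7)(6/6)(0/5) = 0; P(data | r = 3) = (3/7)(4/6)(2/5)(3/4) = 3/35; P(data | r = 5) = (5/7)(2/6)(4/5)(1/4) = 1/21.
Weighting by the prior gives 1/3 · 0 = 0, 1/2 · 3/35 = 3/70, 1/6 · 1/21 = 1/126; with total 16/315.
Dividing through by the total gives posterior P(r = 1 | data) = 0, P(r = 3 | data) = 27/32, P(r = 5 | data) = 5/32.
So P(black next | data) = Σ P(black next | H) P(H | data) = (1/3)(27/32) + (1)(5/32) = 7/16.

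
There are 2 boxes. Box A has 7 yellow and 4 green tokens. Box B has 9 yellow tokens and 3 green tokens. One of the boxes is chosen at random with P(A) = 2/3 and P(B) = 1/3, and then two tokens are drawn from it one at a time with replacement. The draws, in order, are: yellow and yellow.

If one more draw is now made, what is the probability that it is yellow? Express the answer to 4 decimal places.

Compute the likelihood of the observed sequence for each case: P(data | box A) = (7/11)(7/11) = 0.40496; P(data | box B) = (9/12)(9/12) = 0.5625.
Multiplying each by its prior: 2/3 · 0.40496 = 0.26997, 1/3 · 0.5625 = 0.1875; summing to 0.45747.
The posterior is then P(box A | data) = 0.59014, P(box B | data) = 0.40986.
Averaging over the posterior, P(yellow next | data) = (7/11)(0.59014) + (3/4)(0.40986) = 0.68294.

0.6829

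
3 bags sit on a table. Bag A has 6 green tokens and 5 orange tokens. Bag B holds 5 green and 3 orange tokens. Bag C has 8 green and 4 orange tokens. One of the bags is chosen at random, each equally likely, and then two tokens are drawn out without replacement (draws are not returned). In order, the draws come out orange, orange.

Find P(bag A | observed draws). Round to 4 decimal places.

Compute the likelihood of the observed sequence for each case: P(data | bag A) = (5/11)(4/10) = 2/11; P(data | bag B) = (3/8)(2/7) = 3/28; P(data | bag C) = (4/12)(3/11) = 1/11.
The prior-weighted likelihoods are 1/3 · 2/11 = 2/33, 1/3 · 3/28 = 1/28, 1/3 · 1/11 = 1/33; these sum to 39/308.
Hence P(bag A | data) = (2/33) / (39/308) = 56/117.

0.4786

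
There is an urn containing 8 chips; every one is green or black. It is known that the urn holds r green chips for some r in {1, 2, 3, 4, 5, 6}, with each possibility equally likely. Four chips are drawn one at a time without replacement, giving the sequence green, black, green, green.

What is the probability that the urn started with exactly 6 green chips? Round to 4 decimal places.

0.4396

For each hypothesis, P(data | H) works out to: P(data | r = 1) = (1/8)(7/7)(0/6) = 0; P(data | r = 2) = (2/8)(6/7)(1/6)(0/5) = 0; P(data | r = 3) = (3/8)(5/7)(2/6)(1/5) = 1/56; P(data | r = 4) = (4/8)(4/7)(3/6)(2/5) = 2/35; P(data | r = 5) = (5/8)(3/7)(4/6)(3/5) = 3/28; P(data | r = 6) = (6/8)(2/7)(5/6)(4/5) = 1/7.
Weighting by the prior gives 1/6 · 0 = 0, 1/6 · 0 = 0, 1/6 · 1/56 = 1/336, 1/6 · 2/35 = 1/105, 1/6 · 3/28 = 1/56, 1/6 · 1/7 = 1/42; with total 13/240.
Therefore the posterior P(r = 6 | data) = (1/42) / (13/240) = 40/91.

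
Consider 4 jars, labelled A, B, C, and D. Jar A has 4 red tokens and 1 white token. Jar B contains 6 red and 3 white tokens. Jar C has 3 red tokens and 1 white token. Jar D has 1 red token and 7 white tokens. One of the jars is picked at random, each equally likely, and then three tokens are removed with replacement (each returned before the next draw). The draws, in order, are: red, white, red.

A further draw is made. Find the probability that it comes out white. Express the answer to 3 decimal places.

0.284

Compute the likelihood of the observed sequence for each case: P(data | jar A) = (4/5)(1/5)(4/5) = 0.128; P(data | jar B) = (6/9)(3/9)(6/9) = 0.14815; P(data | jar C) = (3/4)(1/4)(3/4) = 0.14062; P(data | jar D) = (1/8)(7/8)(1/8) = 0.013672.
The prior-weighted likelihoods are 1/4 · 0.128 = 0.032, 1/4 · 0.14815 = 0.037037, 1/4 · 0.14062 = 0.035156, 1/4 · 0.013672 = 0.003418; these sum to 0.10761.
Normalising, the posterior is P(jar A | data) = 0.29737, P(jar B | data) = 0.34417, P(jar C | data) = 0.3267, P(jar D | data) = 0.031762.
Averaging over the posterior, P(white next | data) = (1/5)(0.29737) + (1/3)(0.34417) + (1/4)(0.3267) + (7/8)(0.031762) = 0.28366.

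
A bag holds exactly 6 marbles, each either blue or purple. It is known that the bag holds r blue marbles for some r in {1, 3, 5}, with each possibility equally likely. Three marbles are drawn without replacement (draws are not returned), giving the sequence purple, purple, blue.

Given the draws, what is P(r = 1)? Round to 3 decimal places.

Under each hypothesis, the probability of the observed sequence is: P(data | r = 1) = (5/6)(4/5)(1/4) = 1/6; P(data | r = 3) = (3/6)(2/5)(3/4) = 3/20; P(data | r = 5) = (1/6)(0/5) = 0.
The prior-weighted likelihoods are 1/3 · 1/6 = 1/18, 1/3 · 3/20 = 1/20, 1/3 · 0 = 0; summing to 19/180.
Hence P(r = 1 | data) = (1/18) / (19/180) = 10/19.

0.526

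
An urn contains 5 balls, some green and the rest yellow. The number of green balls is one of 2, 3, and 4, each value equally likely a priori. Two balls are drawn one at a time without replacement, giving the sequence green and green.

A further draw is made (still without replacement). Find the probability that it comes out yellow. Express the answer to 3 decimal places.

0.500

For each hypothesis, P(data | H) works out to: P(data | r = 2) = (2/5)(1/4) = 1/10; P(data | r = 3) = (3/5)(2/4) = 3/10; P(data | r = 4) = (4/5)(3/4) = 3/5.
Weighting by the prior gives 1/3 · 1/10 = 1/30, 1/3 · 3/10 = 1/10, 1/3 · 3/5 = 1/5; summing to 1/3.
Dividing through by the total gives posterior P(r = 2 | data) = 1/10, P(r = 3 | data) = 3/10, P(r = 4 | data) = 3/5.
Averaging over the posterior, P(yellow next | data) = (1)(1/10) + (2/3)(3/10) + (1/3)(3/5) = 1/2.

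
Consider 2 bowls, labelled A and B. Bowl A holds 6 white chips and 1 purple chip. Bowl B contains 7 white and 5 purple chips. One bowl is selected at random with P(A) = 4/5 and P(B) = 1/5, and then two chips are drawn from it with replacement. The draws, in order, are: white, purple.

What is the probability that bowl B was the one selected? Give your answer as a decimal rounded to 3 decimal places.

Under each hypothesis, the probability of the observed sequence is: P(data | bowl A) = (6/7)(1/7) = 0.12245; P(data | bowl B) = (7/12)(5/12) = 0.24306.
The prior-weighted likelihoods are 4/5 · 0.12245 = 0.097959, 1/5 · 0.24306 = 0.048611; summing to 0.14657.
Hence P(bowl B | data) = (0.048611) / (0.14657) = 0.33166.

0.332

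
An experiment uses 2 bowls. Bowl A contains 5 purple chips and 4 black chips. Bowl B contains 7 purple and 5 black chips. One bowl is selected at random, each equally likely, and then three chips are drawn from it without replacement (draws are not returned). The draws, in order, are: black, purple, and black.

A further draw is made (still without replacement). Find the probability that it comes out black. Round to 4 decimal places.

Compute the likelihood of the observed sequence for each case: P(data | bowl A) = (4/9)(5/8)(3/7) = 5/42; P(data | bowl B) = (5/12)(7/11)(4/10) = 7/66.
Weighting by the prior gives 1/2 · 5/42 = 5/84, 1/2 · 7/66 = 7/132; with total 26/231.
Dividing through by the total gives posterior P(bowl A | data) = 55/104, P(bowl B | data) = 49/104.
The predictive probability is P(black next | data) = (1/3)(55/104) + (1/3)(49/104) = 1/3.

0.3333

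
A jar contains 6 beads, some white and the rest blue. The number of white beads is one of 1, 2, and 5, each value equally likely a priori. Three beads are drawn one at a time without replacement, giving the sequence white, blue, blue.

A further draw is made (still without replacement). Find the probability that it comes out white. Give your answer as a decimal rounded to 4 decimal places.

0.1818

For each hypothesis, P(data | H) works out to: P(data | r = 1) = (1/6)(5/5)(4/4) = 1/6; P(data | r = 2) = (2/6)(4/5)(3/4) = 1/5; P(data | r = 5) = (5/6)(1/5)(0/4) = 0.
Multiplying each by its prior: 1/3 · 1/6 = 1/18, 1/3 · 1/5 = 1/15, 1/3 · 0 = 0; summing to 11/90.
The posterior is then P(r = 1 | data) = 5/11, P(r = 2 | data) = 6/11, P(r = 5 | data) = 0.
So P(white next | data) = Σ P(white next | H) P(H | data) = (0)(5/11) + (1/3)(6/11) = 2/11.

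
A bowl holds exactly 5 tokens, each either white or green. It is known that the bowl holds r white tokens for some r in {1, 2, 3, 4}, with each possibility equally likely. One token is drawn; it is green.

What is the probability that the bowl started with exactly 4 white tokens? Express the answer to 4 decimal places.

For each hypothesis, P(data | H) works out to: P(data | r = 1) = (4/5) = 4/5; P(data | r = 2) = (3/5) = 3/5; P(data | r = 3) = (2/5) = 2/5; P(data | r = 4) = (1/5) = 1/5.
The prior-weighted likelihoods are 1/4 · 4/5 = 1/5, 1/4 · 3/5 = 3/20, 1/4 · 2/5 = 1/10, 1/4 · 1/5 = 1/20; with total 1/2.
By Bayes' rule, P(r = 4 | data) = (1/20) / (1/2) = 1/10.

0.1000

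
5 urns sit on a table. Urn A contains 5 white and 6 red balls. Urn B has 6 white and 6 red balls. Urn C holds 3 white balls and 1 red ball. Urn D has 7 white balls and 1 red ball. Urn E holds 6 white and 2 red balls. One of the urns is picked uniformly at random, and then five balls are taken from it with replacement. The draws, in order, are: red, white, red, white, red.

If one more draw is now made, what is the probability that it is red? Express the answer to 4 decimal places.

0.4591

The likelihood of the observed sequence under each hypothesis: P(data | urn A) = (6/11)(5/11)(6/11)(5/11)(6/11) = 0.03353; P(data | urn B) = (6/12)(6/12)(6/12)(6/12)(6/12) = 0.03125; P(data | urn C) = (1/4)(3/4)(1/4)(3/4)(1/4) = 0.0087891; P(data | urn D) = (1/8)(7/8)(1/8)(7/8)(1/8) = 0.0014954; P(data | urn E) = (2/8)(6/8)(2/8)(6/8)(2/8) = 0.0087891.
Multiplying each by its prior: 1/5 · 0.03353 = 0.006706, 1/5 · 0.03125 = 0.00625, 1/5 · 0.0087891 = 0.0017578, 1/5 · 0.0014954 = 0.00029907, 1/5 · 0.0087891 = 0.0017578; with total 0.016771.
Dividing through by the total gives posterior P(urn A | data) = 0.39986, P(urn B | data) = 0.37267, P(urn C | data) = 0.10481, P(urn D | data) = 0.017833, P(urn E | data) = 0.10481.
The predictive probability is P(red next | data) = (6/11)(0.39986) + (1/2)(0.37267) + (1/4)(0.10481) + (1/8)(0.017833) + (1/4)(0.10481) = 0.45908.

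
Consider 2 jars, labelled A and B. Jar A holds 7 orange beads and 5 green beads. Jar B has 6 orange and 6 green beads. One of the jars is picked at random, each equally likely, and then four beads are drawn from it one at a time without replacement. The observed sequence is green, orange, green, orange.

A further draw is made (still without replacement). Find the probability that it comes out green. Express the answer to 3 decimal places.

Compute the likelihood of the observed sequence for each case: P(data | jar A) = (5/12)(7/11)(4/10)(6/9) = 7/99; P(data | jar B) = (6/12)(6/11)(5/10)(5/9) = 5/66.
The prior-weighted likelihoods are 1/2 · 7/99 = 7/198, 1/2 · 5/66 = 5/132; these sum to 29/396.
Dividing through by the total gives posterior P(jar A | data) = 14/29, P(jar B | data) = 15/29.
Averaging over the posterior, P(green next | data) = (3/8)(14/29) + (1/2)(15/29) = 51/116.

0.440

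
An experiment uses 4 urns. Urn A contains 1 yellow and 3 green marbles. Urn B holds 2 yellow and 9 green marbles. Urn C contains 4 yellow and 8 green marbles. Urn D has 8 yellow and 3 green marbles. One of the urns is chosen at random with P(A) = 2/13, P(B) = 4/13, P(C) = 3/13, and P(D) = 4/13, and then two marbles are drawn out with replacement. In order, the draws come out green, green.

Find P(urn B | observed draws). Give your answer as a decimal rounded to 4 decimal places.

For each hypothesis, P(data | H) works out to: P(data | urn A) = (3/4)(3/4) = 0.5625; P(data | urn B) = (9/11)(9/11) = 0.66942; P(data | urn C) = (8/12)(8/12) = 0.44444; P(data | urn D) = (3/11)(3/11) = 0.07438.
The prior-weighted likelihoods are 2/13 · 0.5625 = 0.086538, 4/13 · 0.66942 = 0.20598, 3/13 · 0.44444 = 0.10256, 4/13 · 0.07438 = 0.022886; with total 0.41796.
Hence P(urn B | data) = (0.20598) / (0.41796) = 0.49281.

0.4928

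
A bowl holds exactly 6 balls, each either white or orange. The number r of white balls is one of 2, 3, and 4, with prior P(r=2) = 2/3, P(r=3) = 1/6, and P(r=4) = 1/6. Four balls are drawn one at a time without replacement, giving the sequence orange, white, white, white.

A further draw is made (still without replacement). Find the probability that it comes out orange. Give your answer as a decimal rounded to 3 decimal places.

0.636

The likelihood of the observed sequence under each hypothesis: P(data | r = 2) = (4/6)(2/5)(1/4)(0/3) = 0; P(data | r = 3) = (3/6)(3/5)(2/4)(1/3) = 1/20; P(data | r = 4) = (2/6)(4/5)(3/4)(2/3) = 2/15.
Weighting by the prior gives 2/3 · 0 = 0, 1/6 · 1/20 = 1/120, 1/6 · 2/15 = 1/45; these sum to 11/360.
Dividing through by the total gives posterior P(r = 2 | data) = 0, P(r = 3 | data) = 3/11, P(r = 4 | data) = 8/11.
The predictive probability is P(orange next | data) = (1)(3/11) + (1/2)(8/11) = 7/11.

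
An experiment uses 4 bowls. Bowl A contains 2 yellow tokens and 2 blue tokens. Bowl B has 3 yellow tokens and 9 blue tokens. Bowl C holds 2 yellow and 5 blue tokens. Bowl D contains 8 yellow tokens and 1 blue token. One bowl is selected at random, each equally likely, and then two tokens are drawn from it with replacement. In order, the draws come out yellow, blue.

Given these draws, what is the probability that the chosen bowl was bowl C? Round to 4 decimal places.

Under each hypothesis, the probability of the observed sequence is: P(data | bowl A) = (2/4)(2/4) = 0.25; P(data | bowl B) = (3/12)(9/12) = 0.1875; P(data | bowl C) = (2/7)(5/7) = 0.20408; P(data | bowl D) = (8/9)(1/9) = 0.098765.
Multiplying each by its prior: 1/4 · 0.25 = 0.0625, 1/4 · 0.1875 = 0.046875, 1/4 · 0.20408 = 0.05102, 1/4 · 0.098765 = 0.024691; summing to 0.18509.
Hence P(bowl C | data) = (0.05102) / (0.18509) = 0.27566.

0.2757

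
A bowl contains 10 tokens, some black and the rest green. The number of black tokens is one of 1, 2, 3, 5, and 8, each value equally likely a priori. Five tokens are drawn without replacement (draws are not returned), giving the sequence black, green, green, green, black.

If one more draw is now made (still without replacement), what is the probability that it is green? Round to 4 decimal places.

0.6897

Under each hypothesis, the probability of the observed sequence is: P(data | r = 1) = (1/10)(9/9)(8/8)(7/7)(0/6) = 0; P(data | r = 2) = (2/10)(8/9)(7/8)(6/7)(1/6) = 0.022222; P(data | r = 3) = (3/10)(7/9)(6/8)(5/7)(2/6) = 0.041667; P(data | r = 5) = (5/10)(5/9)(4/8)(3/7)(4/6) = 0.039683; P(data | r = 8) = (8/10)(2/9)(1/8)(0/7) = 0.
The prior-weighted likelihoods are 1/5 · 0 = 0, 1/5 · 0.022222 = 0.0044444, 1/5 · 0.041667 = 0.0083333, 1/5 · 0.039683 = 0.0079365, 1/5 · 0 = 0; these sum to 0.020714.
The posterior is then P(r = 1 | data) = 0, P(r = 2 | data) = 0.21456, P(r = 3 | data) = 0.4023, P(r = 5 | data) = 0.38314, P(r = 8 | data) = 0.
The predictive probability is P(green next | data) = (1)(0.21456) + (4/5)(0.4023) + (2/5)(0.38314) = 0.68966.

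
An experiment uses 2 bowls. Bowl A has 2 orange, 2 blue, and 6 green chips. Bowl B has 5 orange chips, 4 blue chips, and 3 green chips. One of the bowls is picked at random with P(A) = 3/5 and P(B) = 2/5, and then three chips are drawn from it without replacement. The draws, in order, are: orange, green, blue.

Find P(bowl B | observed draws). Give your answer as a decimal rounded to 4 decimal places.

Under each hypothesis, the probability of the observed sequence is: P(data | bowl A) = (2/10)(6/9)(2/8) = 1/30; P(data | bowl B) = (5/12)(3/11)(4/10) = 1/22.
Multiplying each by its prior: 3/5 · 1/30 = 1/50, 2/5 · 1/22 = 1/55; these sum to 21/550.
Hence P(bowl B | data) = (1/55) / (21/550) = 10/21.

0.4762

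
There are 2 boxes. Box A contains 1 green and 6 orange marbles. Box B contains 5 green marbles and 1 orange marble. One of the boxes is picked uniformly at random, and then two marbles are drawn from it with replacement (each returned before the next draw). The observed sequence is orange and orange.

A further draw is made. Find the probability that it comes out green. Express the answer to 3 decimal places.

0.168

The likelihood of the observed sequence under each hypothesis: P(data | box A) = (6/7)(6/7) = 0.73469; P(data | box B) = (1/6)(1/6) = 0.027778.
The prior-weighted likelihoods are 1/2 · 0.73469 = 0.36735, 1/2 · 0.027778 = 0.013889; with total 0.38124.
The posterior is then P(box A | data) = 0.96357, P(box B | data) = 0.036431.
Averaging over the posterior, P(green next | data) = (1/7)(0.96357) + (5/6)(0.036431) = 0.16801.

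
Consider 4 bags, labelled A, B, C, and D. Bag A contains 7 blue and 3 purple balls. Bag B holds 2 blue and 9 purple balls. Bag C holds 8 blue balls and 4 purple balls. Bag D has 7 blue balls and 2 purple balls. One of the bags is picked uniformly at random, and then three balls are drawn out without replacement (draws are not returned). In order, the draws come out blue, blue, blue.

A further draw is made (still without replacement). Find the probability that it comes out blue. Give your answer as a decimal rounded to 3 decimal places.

0.608

For each hypothesis, P(data | H) works out to: P(data | bag A) = (7/10)(6/9)(5/8) = 0.29167; P(data | bag B) = (2/11)(1/10)(0/9) = 0; P(data | bag C) = (8/12)(7/11)(6/10) = 0.25455; P(data | bag D) = (7/9)(6/8)(5/7) = 0.41667.
Weighting by the prior gives 1/4 · 0.29167 = 0.072917, 1/4 · 0 = 0, 1/4 · 0.25455 = 0.063636, 1/4 · 0.41667 = 0.10417; these sum to 0.24072.
Dividing through by the total gives posterior P(bag A | data) = 0.30291, P(bag B | data) = 0, P(bag C | data) = 0.26436, P(bag D | data) = 0.43273.
So P(blue next | data) = Σ P(blue next | H) P(H | data) = (4/7)(0.30291) + (5/9)(0.26436) + (2/3)(0.43273) = 0.60844.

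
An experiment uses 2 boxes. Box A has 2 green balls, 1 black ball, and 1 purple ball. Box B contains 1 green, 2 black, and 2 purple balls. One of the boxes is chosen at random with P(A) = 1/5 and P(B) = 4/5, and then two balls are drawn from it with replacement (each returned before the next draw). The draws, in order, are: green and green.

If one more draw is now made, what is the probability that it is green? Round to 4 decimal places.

Under each hypothesis, the probability of the observed sequence is: P(data | box A) = (2/4)(2/4) = 1/4; P(data | box B) = (1/5)(1/5) = 1/25.
Weighting by the prior gives 1/5 · 1/4 = 1/20, 4/5 · 1/25 = 4/125; with total 41/500.
Normalising, the posterior is P(box A | data) = 25/41, P(box B | data) = 16/41.
So P(green next | data) = Σ P(green next | H) P(H | data) = (1/2)(25/41) + (1/5)(16/41) = 157/410.

0.3829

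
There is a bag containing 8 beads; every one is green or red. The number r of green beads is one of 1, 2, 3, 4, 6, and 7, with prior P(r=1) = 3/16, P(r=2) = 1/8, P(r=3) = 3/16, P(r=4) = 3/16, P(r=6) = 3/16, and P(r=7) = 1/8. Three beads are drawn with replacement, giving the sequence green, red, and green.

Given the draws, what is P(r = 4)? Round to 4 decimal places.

For each hypothesis, P(data | H) works out to: P(data | r = 1) = (1/8)(7/8)(1/8) = 0.013672; P(data | r = 2) = (2/8)(6/8)(2/8) = 0.046875; P(data | r = 3) = (3/8)(5/8)(3/8) = 0.087891; P(data | r = 4) = (4/8)(4/8)(4/8) = 0.125; P(data | r = 6) = (6/8)(2/8)(6/8) = 0.14062; P(data | r = 7) = (7/8)(1/8)(7/8) = 0.095703.
Multiplying each by its prior: 3/16 · 0.013672 = 0.0025635, 1/8 · 0.046875 = 0.0058594, 3/16 · 0.087891 = 0.016479, 3/16 · 0.125 = 0.023438, 3/16 · 0.14062 = 0.026367, 1/8 · 0.095703 = 0.011963; with total 0.08667.
Therefore the posterior P(r = 4 | data) = (0.023438) / (0.08667) = 0.27042.

0.2704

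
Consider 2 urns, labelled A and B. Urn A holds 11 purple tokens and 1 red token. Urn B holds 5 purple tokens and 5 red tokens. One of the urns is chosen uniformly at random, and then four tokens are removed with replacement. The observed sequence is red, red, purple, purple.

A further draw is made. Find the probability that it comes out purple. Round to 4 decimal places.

0.5356

For each hypothesis, P(data | H) works out to: P(data | urn A) = (1/12)(1/12)(11/12)(11/12) = 0.0058353; P(data | urn B) = (5/10)(5/10)(5/10)(5/10) = 0.0625.
Multiplying each by its prior: 1/2 · 0.0058353 = 0.0029176, 1/2 · 0.0625 = 0.03125; with total 0.034168.
Normalising, the posterior is P(urn A | data) = 0.085392, P(urn B | data) = 0.91461.
The predictive probability is P(purple next | data) = (11/12)(0.085392) + (1/2)(0.91461) = 0.53558.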